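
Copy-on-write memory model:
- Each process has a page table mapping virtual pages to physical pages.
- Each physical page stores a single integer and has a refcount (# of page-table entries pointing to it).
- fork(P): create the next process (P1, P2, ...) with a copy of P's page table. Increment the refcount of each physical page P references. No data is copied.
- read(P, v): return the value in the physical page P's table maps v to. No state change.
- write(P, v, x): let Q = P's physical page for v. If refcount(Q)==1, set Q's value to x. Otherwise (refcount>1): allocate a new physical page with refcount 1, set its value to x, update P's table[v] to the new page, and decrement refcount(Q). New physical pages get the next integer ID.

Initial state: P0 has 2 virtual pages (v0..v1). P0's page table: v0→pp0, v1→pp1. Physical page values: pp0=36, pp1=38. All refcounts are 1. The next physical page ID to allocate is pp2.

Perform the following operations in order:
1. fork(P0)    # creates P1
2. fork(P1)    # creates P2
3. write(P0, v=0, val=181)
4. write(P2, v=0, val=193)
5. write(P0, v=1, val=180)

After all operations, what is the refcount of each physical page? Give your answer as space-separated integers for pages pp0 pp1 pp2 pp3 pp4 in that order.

Op 1: fork(P0) -> P1. 2 ppages; refcounts: pp0:2 pp1:2
Op 2: fork(P1) -> P2. 2 ppages; refcounts: pp0:3 pp1:3
Op 3: write(P0, v0, 181). refcount(pp0)=3>1 -> COPY to pp2. 3 ppages; refcounts: pp0:2 pp1:3 pp2:1
Op 4: write(P2, v0, 193). refcount(pp0)=2>1 -> COPY to pp3. 4 ppages; refcounts: pp0:1 pp1:3 pp2:1 pp3:1
Op 5: write(P0, v1, 180). refcount(pp1)=3>1 -> COPY to pp4. 5 ppages; refcounts: pp0:1 pp1:2 pp2:1 pp3:1 pp4:1

Answer: 1 2 1 1 1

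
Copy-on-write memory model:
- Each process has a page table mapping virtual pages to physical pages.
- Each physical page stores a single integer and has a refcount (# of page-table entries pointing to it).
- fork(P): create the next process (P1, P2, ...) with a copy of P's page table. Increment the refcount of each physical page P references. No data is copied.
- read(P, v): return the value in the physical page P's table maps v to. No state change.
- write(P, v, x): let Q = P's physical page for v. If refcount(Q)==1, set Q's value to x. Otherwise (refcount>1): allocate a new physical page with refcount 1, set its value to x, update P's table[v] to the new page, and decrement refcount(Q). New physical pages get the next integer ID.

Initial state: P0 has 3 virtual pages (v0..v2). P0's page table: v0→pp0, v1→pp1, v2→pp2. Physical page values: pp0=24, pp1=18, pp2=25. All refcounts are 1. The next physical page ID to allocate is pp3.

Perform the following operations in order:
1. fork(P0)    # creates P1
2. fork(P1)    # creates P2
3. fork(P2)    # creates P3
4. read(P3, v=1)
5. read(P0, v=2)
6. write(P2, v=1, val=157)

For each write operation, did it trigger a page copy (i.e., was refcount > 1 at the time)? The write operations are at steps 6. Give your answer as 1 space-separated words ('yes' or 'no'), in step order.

Op 1: fork(P0) -> P1. 3 ppages; refcounts: pp0:2 pp1:2 pp2:2
Op 2: fork(P1) -> P2. 3 ppages; refcounts: pp0:3 pp1:3 pp2:3
Op 3: fork(P2) -> P3. 3 ppages; refcounts: pp0:4 pp1:4 pp2:4
Op 4: read(P3, v1) -> 18. No state change.
Op 5: read(P0, v2) -> 25. No state change.
Op 6: write(P2, v1, 157). refcount(pp1)=4>1 -> COPY to pp3. 4 ppages; refcounts: pp0:4 pp1:3 pp2:4 pp3:1

yes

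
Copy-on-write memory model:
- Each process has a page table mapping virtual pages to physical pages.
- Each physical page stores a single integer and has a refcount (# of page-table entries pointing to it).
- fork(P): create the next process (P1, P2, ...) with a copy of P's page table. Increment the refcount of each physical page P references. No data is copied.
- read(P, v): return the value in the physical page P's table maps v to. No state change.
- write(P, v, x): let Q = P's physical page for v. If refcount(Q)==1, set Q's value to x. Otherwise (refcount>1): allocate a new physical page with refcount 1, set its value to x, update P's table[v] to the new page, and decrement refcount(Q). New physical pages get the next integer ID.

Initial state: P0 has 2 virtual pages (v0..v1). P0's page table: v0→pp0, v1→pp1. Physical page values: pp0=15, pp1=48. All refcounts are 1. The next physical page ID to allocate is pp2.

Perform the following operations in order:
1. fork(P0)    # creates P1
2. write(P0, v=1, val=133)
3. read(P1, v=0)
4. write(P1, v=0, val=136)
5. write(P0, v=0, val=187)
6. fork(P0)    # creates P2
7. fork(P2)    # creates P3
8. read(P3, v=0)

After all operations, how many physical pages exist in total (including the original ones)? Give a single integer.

Answer: 4

Derivation:
Op 1: fork(P0) -> P1. 2 ppages; refcounts: pp0:2 pp1:2
Op 2: write(P0, v1, 133). refcount(pp1)=2>1 -> COPY to pp2. 3 ppages; refcounts: pp0:2 pp1:1 pp2:1
Op 3: read(P1, v0) -> 15. No state change.
Op 4: write(P1, v0, 136). refcount(pp0)=2>1 -> COPY to pp3. 4 ppages; refcounts: pp0:1 pp1:1 pp2:1 pp3:1
Op 5: write(P0, v0, 187). refcount(pp0)=1 -> write in place. 4 ppages; refcounts: pp0:1 pp1:1 pp2:1 pp3:1
Op 6: fork(P0) -> P2. 4 ppages; refcounts: pp0:2 pp1:1 pp2:2 pp3:1
Op 7: fork(P2) -> P3. 4 ppages; refcounts: pp0:3 pp1:1 pp2:3 pp3:1
Op 8: read(P3, v0) -> 187. No state change.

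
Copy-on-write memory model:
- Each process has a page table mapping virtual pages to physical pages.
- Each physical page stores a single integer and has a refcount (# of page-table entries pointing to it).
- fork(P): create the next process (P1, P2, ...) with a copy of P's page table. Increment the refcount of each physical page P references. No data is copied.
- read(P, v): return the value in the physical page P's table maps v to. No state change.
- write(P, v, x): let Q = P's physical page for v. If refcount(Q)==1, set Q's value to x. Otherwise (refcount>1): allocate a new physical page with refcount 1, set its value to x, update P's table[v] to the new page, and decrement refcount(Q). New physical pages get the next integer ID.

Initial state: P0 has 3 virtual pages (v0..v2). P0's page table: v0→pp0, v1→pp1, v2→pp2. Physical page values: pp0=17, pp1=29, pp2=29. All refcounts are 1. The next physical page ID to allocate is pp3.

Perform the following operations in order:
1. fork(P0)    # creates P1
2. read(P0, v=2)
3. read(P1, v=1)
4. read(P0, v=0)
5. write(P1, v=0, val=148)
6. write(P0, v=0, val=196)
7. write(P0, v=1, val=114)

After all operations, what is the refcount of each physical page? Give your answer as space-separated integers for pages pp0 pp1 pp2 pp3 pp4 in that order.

Op 1: fork(P0) -> P1. 3 ppages; refcounts: pp0:2 pp1:2 pp2:2
Op 2: read(P0, v2) -> 29. No state change.
Op 3: read(P1, v1) -> 29. No state change.
Op 4: read(P0, v0) -> 17. No state change.
Op 5: write(P1, v0, 148). refcount(pp0)=2>1 -> COPY to pp3. 4 ppages; refcounts: pp0:1 pp1:2 pp2:2 pp3:1
Op 6: write(P0, v0, 196). refcount(pp0)=1 -> write in place. 4 ppages; refcounts: pp0:1 pp1:2 pp2:2 pp3:1
Op 7: write(P0, v1, 114). refcount(pp1)=2>1 -> COPY to pp4. 5 ppages; refcounts: pp0:1 pp1:1 pp2:2 pp3:1 pp4:1

Answer: 1 1 2 1 1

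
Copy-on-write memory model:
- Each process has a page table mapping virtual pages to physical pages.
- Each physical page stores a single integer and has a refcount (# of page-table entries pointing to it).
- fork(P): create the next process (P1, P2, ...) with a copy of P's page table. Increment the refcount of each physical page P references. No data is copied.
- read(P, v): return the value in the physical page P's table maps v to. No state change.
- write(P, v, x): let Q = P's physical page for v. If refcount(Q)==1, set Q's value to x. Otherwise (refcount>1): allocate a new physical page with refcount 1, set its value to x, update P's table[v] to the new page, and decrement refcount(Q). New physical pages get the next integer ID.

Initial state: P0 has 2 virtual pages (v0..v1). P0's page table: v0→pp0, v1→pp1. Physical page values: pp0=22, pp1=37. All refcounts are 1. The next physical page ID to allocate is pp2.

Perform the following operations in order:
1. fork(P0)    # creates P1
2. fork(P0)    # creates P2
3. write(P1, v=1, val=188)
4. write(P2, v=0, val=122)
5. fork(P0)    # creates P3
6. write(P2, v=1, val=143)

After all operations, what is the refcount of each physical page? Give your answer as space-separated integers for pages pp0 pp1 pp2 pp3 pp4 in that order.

Op 1: fork(P0) -> P1. 2 ppages; refcounts: pp0:2 pp1:2
Op 2: fork(P0) -> P2. 2 ppages; refcounts: pp0:3 pp1:3
Op 3: write(P1, v1, 188). refcount(pp1)=3>1 -> COPY to pp2. 3 ppages; refcounts: pp0:3 pp1:2 pp2:1
Op 4: write(P2, v0, 122). refcount(pp0)=3>1 -> COPY to pp3. 4 ppages; refcounts: pp0:2 pp1:2 pp2:1 pp3:1
Op 5: fork(P0) -> P3. 4 ppages; refcounts: pp0:3 pp1:3 pp2:1 pp3:1
Op 6: write(P2, v1, 143). refcount(pp1)=3>1 -> COPY to pp4. 5 ppages; refcounts: pp0:3 pp1:2 pp2:1 pp3:1 pp4:1

Answer: 3 2 1 1 1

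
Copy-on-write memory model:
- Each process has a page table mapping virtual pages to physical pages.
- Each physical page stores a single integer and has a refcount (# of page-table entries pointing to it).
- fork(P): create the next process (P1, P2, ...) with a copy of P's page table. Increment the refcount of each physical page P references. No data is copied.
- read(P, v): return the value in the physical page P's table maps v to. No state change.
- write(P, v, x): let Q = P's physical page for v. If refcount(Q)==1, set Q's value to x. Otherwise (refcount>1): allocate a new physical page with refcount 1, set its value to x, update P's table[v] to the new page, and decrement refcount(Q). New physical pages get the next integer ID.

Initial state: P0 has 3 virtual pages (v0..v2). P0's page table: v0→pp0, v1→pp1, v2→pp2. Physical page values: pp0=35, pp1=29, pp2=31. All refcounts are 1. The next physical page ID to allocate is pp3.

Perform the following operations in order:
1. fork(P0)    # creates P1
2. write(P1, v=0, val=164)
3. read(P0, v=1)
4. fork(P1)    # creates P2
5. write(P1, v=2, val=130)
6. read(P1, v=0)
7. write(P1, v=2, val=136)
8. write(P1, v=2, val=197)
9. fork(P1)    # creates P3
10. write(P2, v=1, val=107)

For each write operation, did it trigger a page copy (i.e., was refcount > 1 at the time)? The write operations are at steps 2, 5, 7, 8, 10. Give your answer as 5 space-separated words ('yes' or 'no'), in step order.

Op 1: fork(P0) -> P1. 3 ppages; refcounts: pp0:2 pp1:2 pp2:2
Op 2: write(P1, v0, 164). refcount(pp0)=2>1 -> COPY to pp3. 4 ppages; refcounts: pp0:1 pp1:2 pp2:2 pp3:1
Op 3: read(P0, v1) -> 29. No state change.
Op 4: fork(P1) -> P2. 4 ppages; refcounts: pp0:1 pp1:3 pp2:3 pp3:2
Op 5: write(P1, v2, 130). refcount(pp2)=3>1 -> COPY to pp4. 5 ppages; refcounts: pp0:1 pp1:3 pp2:2 pp3:2 pp4:1
Op 6: read(P1, v0) -> 164. No state change.
Op 7: write(P1, v2, 136). refcount(pp4)=1 -> write in place. 5 ppages; refcounts: pp0:1 pp1:3 pp2:2 pp3:2 pp4:1
Op 8: write(P1, v2, 197). refcount(pp4)=1 -> write in place. 5 ppages; refcounts: pp0:1 pp1:3 pp2:2 pp3:2 pp4:1
Op 9: fork(P1) -> P3. 5 ppages; refcounts: pp0:1 pp1:4 pp2:2 pp3:3 pp4:2
Op 10: write(P2, v1, 107). refcount(pp1)=4>1 -> COPY to pp5. 6 ppages; refcounts: pp0:1 pp1:3 pp2:2 pp3:3 pp4:2 pp5:1

yes yes no no yes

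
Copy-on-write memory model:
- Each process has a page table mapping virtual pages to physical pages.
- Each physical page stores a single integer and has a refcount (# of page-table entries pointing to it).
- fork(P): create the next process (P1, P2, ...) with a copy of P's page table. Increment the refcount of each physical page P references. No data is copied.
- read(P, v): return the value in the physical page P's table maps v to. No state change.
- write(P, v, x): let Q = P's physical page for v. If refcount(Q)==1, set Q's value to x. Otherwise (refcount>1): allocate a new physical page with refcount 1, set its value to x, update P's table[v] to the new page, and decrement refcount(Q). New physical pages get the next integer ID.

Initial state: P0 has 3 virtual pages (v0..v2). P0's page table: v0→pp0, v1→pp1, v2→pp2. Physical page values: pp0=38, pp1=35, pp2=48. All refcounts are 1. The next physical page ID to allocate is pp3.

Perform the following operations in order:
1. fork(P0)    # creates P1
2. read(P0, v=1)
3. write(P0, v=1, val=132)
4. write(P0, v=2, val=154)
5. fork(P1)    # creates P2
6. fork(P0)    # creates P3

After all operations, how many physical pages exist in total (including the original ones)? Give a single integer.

Op 1: fork(P0) -> P1. 3 ppages; refcounts: pp0:2 pp1:2 pp2:2
Op 2: read(P0, v1) -> 35. No state change.
Op 3: write(P0, v1, 132). refcount(pp1)=2>1 -> COPY to pp3. 4 ppages; refcounts: pp0:2 pp1:1 pp2:2 pp3:1
Op 4: write(P0, v2, 154). refcount(pp2)=2>1 -> COPY to pp4. 5 ppages; refcounts: pp0:2 pp1:1 pp2:1 pp3:1 pp4:1
Op 5: fork(P1) -> P2. 5 ppages; refcounts: pp0:3 pp1:2 pp2:2 pp3:1 pp4:1
Op 6: fork(P0) -> P3. 5 ppages; refcounts: pp0:4 pp1:2 pp2:2 pp3:2 pp4:2

Answer: 5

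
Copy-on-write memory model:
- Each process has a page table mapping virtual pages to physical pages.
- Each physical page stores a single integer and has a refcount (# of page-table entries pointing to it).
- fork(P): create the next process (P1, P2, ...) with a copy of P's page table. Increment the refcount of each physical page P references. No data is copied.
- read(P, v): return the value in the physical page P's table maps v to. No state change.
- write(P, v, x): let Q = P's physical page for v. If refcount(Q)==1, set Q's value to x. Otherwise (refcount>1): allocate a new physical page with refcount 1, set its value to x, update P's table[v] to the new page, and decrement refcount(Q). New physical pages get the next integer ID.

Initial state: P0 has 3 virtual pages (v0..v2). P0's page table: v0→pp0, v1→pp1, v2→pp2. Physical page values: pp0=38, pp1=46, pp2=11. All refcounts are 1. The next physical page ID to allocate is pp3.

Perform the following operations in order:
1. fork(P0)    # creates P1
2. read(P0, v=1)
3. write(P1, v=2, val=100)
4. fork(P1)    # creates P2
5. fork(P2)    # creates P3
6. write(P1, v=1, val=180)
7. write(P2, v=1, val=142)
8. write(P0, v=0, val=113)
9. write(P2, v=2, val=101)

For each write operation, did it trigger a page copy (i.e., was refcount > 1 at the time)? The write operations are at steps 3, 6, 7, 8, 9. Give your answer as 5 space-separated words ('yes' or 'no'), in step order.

Op 1: fork(P0) -> P1. 3 ppages; refcounts: pp0:2 pp1:2 pp2:2
Op 2: read(P0, v1) -> 46. No state change.
Op 3: write(P1, v2, 100). refcount(pp2)=2>1 -> COPY to pp3. 4 ppages; refcounts: pp0:2 pp1:2 pp2:1 pp3:1
Op 4: fork(P1) -> P2. 4 ppages; refcounts: pp0:3 pp1:3 pp2:1 pp3:2
Op 5: fork(P2) -> P3. 4 ppages; refcounts: pp0:4 pp1:4 pp2:1 pp3:3
Op 6: write(P1, v1, 180). refcount(pp1)=4>1 -> COPY to pp4. 5 ppages; refcounts: pp0:4 pp1:3 pp2:1 pp3:3 pp4:1
Op 7: write(P2, v1, 142). refcount(pp1)=3>1 -> COPY to pp5. 6 ppages; refcounts: pp0:4 pp1:2 pp2:1 pp3:3 pp4:1 pp5:1
Op 8: write(P0, v0, 113). refcount(pp0)=4>1 -> COPY to pp6. 7 ppages; refcounts: pp0:3 pp1:2 pp2:1 pp3:3 pp4:1 pp5:1 pp6:1
Op 9: write(P2, v2, 101). refcount(pp3)=3>1 -> COPY to pp7. 8 ppages; refcounts: pp0:3 pp1:2 pp2:1 pp3:2 pp4:1 pp5:1 pp6:1 pp7:1

yes yes yes yes yes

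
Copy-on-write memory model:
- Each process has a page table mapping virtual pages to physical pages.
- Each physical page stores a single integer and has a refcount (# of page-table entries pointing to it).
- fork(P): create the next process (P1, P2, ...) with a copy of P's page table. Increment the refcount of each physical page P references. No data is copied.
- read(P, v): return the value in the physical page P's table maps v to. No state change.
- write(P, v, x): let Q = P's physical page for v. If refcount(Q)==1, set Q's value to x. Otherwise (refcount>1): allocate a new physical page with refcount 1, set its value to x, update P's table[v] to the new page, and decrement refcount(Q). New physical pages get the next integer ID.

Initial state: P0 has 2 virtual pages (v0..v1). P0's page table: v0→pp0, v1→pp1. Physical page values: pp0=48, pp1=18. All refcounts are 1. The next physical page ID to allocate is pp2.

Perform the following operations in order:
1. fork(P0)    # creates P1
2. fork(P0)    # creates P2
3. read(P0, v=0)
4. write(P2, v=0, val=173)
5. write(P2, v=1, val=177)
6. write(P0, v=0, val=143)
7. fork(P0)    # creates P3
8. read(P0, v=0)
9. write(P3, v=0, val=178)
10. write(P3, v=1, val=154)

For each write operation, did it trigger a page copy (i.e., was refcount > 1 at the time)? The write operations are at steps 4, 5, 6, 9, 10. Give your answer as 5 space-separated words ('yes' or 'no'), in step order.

Op 1: fork(P0) -> P1. 2 ppages; refcounts: pp0:2 pp1:2
Op 2: fork(P0) -> P2. 2 ppages; refcounts: pp0:3 pp1:3
Op 3: read(P0, v0) -> 48. No state change.
Op 4: write(P2, v0, 173). refcount(pp0)=3>1 -> COPY to pp2. 3 ppages; refcounts: pp0:2 pp1:3 pp2:1
Op 5: write(P2, v1, 177). refcount(pp1)=3>1 -> COPY to pp3. 4 ppages; refcounts: pp0:2 pp1:2 pp2:1 pp3:1
Op 6: write(P0, v0, 143). refcount(pp0)=2>1 -> COPY to pp4. 5 ppages; refcounts: pp0:1 pp1:2 pp2:1 pp3:1 pp4:1
Op 7: fork(P0) -> P3. 5 ppages; refcounts: pp0:1 pp1:3 pp2:1 pp3:1 pp4:2
Op 8: read(P0, v0) -> 143. No state change.
Op 9: write(P3, v0, 178). refcount(pp4)=2>1 -> COPY to pp5. 6 ppages; refcounts: pp0:1 pp1:3 pp2:1 pp3:1 pp4:1 pp5:1
Op 10: write(P3, v1, 154). refcount(pp1)=3>1 -> COPY to pp6. 7 ppages; refcounts: pp0:1 pp1:2 pp2:1 pp3:1 pp4:1 pp5:1 pp6:1

yes yes yes yes yes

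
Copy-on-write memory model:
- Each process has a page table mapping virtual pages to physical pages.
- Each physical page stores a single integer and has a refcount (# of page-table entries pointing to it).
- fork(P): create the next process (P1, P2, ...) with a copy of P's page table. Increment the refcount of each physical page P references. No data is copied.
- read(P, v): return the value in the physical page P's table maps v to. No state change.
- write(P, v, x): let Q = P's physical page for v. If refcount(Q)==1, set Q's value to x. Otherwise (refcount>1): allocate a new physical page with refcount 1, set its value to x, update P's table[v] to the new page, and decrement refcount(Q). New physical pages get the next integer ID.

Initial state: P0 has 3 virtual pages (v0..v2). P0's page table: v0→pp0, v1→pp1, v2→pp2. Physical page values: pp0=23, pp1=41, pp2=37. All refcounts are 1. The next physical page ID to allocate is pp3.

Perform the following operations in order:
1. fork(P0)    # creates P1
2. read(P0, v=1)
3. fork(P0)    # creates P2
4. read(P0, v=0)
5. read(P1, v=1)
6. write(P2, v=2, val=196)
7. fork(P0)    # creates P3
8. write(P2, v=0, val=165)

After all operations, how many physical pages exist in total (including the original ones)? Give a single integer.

Op 1: fork(P0) -> P1. 3 ppages; refcounts: pp0:2 pp1:2 pp2:2
Op 2: read(P0, v1) -> 41. No state change.
Op 3: fork(P0) -> P2. 3 ppages; refcounts: pp0:3 pp1:3 pp2:3
Op 4: read(P0, v0) -> 23. No state change.
Op 5: read(P1, v1) -> 41. No state change.
Op 6: write(P2, v2, 196). refcount(pp2)=3>1 -> COPY to pp3. 4 ppages; refcounts: pp0:3 pp1:3 pp2:2 pp3:1
Op 7: fork(P0) -> P3. 4 ppages; refcounts: pp0:4 pp1:4 pp2:3 pp3:1
Op 8: write(P2, v0, 165). refcount(pp0)=4>1 -> COPY to pp4. 5 ppages; refcounts: pp0:3 pp1:4 pp2:3 pp3:1 pp4:1

Answer: 5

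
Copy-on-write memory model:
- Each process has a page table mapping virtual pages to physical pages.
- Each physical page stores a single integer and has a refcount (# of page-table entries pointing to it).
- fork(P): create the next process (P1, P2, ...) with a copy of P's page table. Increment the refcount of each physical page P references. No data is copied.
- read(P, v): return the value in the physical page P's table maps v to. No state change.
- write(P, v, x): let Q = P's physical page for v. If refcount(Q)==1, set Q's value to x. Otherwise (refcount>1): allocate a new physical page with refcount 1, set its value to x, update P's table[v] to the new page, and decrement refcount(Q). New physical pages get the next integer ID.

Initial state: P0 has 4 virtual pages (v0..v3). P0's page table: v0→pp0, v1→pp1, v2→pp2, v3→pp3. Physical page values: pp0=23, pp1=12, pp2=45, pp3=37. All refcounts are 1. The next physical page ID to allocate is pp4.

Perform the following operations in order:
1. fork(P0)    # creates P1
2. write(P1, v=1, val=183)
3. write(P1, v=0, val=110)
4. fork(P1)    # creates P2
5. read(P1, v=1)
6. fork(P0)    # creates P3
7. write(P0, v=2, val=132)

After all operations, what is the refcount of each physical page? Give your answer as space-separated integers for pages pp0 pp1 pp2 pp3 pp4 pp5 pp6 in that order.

Answer: 2 2 3 4 2 2 1

Derivation:
Op 1: fork(P0) -> P1. 4 ppages; refcounts: pp0:2 pp1:2 pp2:2 pp3:2
Op 2: write(P1, v1, 183). refcount(pp1)=2>1 -> COPY to pp4. 5 ppages; refcounts: pp0:2 pp1:1 pp2:2 pp3:2 pp4:1
Op 3: write(P1, v0, 110). refcount(pp0)=2>1 -> COPY to pp5. 6 ppages; refcounts: pp0:1 pp1:1 pp2:2 pp3:2 pp4:1 pp5:1
Op 4: fork(P1) -> P2. 6 ppages; refcounts: pp0:1 pp1:1 pp2:3 pp3:3 pp4:2 pp5:2
Op 5: read(P1, v1) -> 183. No state change.
Op 6: fork(P0) -> P3. 6 ppages; refcounts: pp0:2 pp1:2 pp2:4 pp3:4 pp4:2 pp5:2
Op 7: write(P0, v2, 132). refcount(pp2)=4>1 -> COPY to pp6. 7 ppages; refcounts: pp0:2 pp1:2 pp2:3 pp3:4 pp4:2 pp5:2 pp6:1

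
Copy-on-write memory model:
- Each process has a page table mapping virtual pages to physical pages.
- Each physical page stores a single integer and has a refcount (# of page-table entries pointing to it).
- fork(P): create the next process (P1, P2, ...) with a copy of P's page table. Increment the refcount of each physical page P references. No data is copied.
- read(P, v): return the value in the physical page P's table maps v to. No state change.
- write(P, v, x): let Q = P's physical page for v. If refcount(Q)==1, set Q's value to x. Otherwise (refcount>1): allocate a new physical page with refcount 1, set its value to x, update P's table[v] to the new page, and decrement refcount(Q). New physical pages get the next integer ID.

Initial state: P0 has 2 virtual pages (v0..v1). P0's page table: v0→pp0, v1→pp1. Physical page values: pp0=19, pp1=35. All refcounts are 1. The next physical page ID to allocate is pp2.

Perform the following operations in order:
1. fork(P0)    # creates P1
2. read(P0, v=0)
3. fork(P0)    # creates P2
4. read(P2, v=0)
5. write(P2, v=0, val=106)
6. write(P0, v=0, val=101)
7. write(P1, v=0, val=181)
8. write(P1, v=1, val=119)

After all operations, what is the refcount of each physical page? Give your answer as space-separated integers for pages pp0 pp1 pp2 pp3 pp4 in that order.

Op 1: fork(P0) -> P1. 2 ppages; refcounts: pp0:2 pp1:2
Op 2: read(P0, v0) -> 19. No state change.
Op 3: fork(P0) -> P2. 2 ppages; refcounts: pp0:3 pp1:3
Op 4: read(P2, v0) -> 19. No state change.
Op 5: write(P2, v0, 106). refcount(pp0)=3>1 -> COPY to pp2. 3 ppages; refcounts: pp0:2 pp1:3 pp2:1
Op 6: write(P0, v0, 101). refcount(pp0)=2>1 -> COPY to pp3. 4 ppages; refcounts: pp0:1 pp1:3 pp2:1 pp3:1
Op 7: write(P1, v0, 181). refcount(pp0)=1 -> write in place. 4 ppages; refcounts: pp0:1 pp1:3 pp2:1 pp3:1
Op 8: write(P1, v1, 119). refcount(pp1)=3>1 -> COPY to pp4. 5 ppages; refcounts: pp0:1 pp1:2 pp2:1 pp3:1 pp4:1

Answer: 1 2 1 1 1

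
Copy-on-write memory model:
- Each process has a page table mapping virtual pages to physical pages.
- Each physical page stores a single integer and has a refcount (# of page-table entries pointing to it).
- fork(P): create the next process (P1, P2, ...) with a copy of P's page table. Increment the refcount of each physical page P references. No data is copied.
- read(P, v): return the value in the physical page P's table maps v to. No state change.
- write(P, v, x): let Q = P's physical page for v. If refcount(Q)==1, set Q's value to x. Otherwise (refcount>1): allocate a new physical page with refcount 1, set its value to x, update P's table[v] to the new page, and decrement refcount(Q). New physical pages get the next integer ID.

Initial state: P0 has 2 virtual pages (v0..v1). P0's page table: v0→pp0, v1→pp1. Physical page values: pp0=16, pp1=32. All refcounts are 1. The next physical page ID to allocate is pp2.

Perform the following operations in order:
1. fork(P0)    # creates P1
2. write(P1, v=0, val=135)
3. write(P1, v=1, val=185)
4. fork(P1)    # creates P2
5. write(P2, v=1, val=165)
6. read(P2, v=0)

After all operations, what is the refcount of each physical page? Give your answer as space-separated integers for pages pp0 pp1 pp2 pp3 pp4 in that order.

Op 1: fork(P0) -> P1. 2 ppages; refcounts: pp0:2 pp1:2
Op 2: write(P1, v0, 135). refcount(pp0)=2>1 -> COPY to pp2. 3 ppages; refcounts: pp0:1 pp1:2 pp2:1
Op 3: write(P1, v1, 185). refcount(pp1)=2>1 -> COPY to pp3. 4 ppages; refcounts: pp0:1 pp1:1 pp2:1 pp3:1
Op 4: fork(P1) -> P2. 4 ppages; refcounts: pp0:1 pp1:1 pp2:2 pp3:2
Op 5: write(P2, v1, 165). refcount(pp3)=2>1 -> COPY to pp4. 5 ppages; refcounts: pp0:1 pp1:1 pp2:2 pp3:1 pp4:1
Op 6: read(P2, v0) -> 135. No state change.

Answer: 1 1 2 1 1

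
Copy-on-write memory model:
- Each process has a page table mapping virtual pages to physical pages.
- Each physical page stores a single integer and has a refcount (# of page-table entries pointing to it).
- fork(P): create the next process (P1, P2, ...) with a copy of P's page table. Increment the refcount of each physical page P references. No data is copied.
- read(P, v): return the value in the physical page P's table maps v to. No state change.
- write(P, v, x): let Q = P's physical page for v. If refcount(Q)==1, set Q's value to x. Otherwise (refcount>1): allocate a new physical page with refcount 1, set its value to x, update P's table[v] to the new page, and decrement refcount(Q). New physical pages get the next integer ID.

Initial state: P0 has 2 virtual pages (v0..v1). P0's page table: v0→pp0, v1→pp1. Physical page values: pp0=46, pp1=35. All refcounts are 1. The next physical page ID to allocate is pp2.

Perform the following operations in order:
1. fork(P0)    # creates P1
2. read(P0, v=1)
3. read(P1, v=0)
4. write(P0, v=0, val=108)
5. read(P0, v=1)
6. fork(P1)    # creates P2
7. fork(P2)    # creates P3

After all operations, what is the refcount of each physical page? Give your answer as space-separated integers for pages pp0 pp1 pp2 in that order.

Op 1: fork(P0) -> P1. 2 ppages; refcounts: pp0:2 pp1:2
Op 2: read(P0, v1) -> 35. No state change.
Op 3: read(P1, v0) -> 46. No state change.
Op 4: write(P0, v0, 108). refcount(pp0)=2>1 -> COPY to pp2. 3 ppages; refcounts: pp0:1 pp1:2 pp2:1
Op 5: read(P0, v1) -> 35. No state change.
Op 6: fork(P1) -> P2. 3 ppages; refcounts: pp0:2 pp1:3 pp2:1
Op 7: fork(P2) -> P3. 3 ppages; refcounts: pp0:3 pp1:4 pp2:1

Answer: 3 4 1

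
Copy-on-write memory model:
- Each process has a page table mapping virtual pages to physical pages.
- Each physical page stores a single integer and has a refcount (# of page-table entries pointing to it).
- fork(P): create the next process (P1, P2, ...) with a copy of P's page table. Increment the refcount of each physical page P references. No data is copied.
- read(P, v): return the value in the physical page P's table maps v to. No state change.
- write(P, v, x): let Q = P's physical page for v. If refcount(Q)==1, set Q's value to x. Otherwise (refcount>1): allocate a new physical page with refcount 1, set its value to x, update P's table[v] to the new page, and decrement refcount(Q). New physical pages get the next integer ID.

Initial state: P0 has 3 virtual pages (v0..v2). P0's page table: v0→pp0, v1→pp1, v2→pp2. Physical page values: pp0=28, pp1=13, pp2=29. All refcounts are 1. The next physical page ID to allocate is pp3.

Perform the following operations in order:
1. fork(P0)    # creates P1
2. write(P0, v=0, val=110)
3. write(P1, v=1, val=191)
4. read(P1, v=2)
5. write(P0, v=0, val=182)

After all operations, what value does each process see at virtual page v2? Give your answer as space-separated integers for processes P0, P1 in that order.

Op 1: fork(P0) -> P1. 3 ppages; refcounts: pp0:2 pp1:2 pp2:2
Op 2: write(P0, v0, 110). refcount(pp0)=2>1 -> COPY to pp3. 4 ppages; refcounts: pp0:1 pp1:2 pp2:2 pp3:1
Op 3: write(P1, v1, 191). refcount(pp1)=2>1 -> COPY to pp4. 5 ppages; refcounts: pp0:1 pp1:1 pp2:2 pp3:1 pp4:1
Op 4: read(P1, v2) -> 29. No state change.
Op 5: write(P0, v0, 182). refcount(pp3)=1 -> write in place. 5 ppages; refcounts: pp0:1 pp1:1 pp2:2 pp3:1 pp4:1
P0: v2 -> pp2 = 29
P1: v2 -> pp2 = 29

Answer: 29 29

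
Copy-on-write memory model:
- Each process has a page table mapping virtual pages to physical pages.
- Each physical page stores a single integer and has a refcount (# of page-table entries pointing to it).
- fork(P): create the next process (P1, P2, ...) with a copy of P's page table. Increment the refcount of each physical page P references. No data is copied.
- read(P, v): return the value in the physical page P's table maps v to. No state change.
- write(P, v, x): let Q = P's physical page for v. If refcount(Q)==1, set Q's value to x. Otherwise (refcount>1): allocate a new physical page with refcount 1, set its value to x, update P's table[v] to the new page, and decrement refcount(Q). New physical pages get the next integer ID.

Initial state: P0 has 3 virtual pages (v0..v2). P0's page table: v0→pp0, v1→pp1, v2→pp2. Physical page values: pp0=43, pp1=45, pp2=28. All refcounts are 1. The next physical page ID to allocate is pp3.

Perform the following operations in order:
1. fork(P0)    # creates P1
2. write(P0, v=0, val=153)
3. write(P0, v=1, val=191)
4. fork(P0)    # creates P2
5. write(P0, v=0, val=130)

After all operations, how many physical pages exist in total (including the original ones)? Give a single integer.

Op 1: fork(P0) -> P1. 3 ppages; refcounts: pp0:2 pp1:2 pp2:2
Op 2: write(P0, v0, 153). refcount(pp0)=2>1 -> COPY to pp3. 4 ppages; refcounts: pp0:1 pp1:2 pp2:2 pp3:1
Op 3: write(P0, v1, 191). refcount(pp1)=2>1 -> COPY to pp4. 5 ppages; refcounts: pp0:1 pp1:1 pp2:2 pp3:1 pp4:1
Op 4: fork(P0) -> P2. 5 ppages; refcounts: pp0:1 pp1:1 pp2:3 pp3:2 pp4:2
Op 5: write(P0, v0, 130). refcount(pp3)=2>1 -> COPY to pp5. 6 ppages; refcounts: pp0:1 pp1:1 pp2:3 pp3:1 pp4:2 pp5:1

Answer: 6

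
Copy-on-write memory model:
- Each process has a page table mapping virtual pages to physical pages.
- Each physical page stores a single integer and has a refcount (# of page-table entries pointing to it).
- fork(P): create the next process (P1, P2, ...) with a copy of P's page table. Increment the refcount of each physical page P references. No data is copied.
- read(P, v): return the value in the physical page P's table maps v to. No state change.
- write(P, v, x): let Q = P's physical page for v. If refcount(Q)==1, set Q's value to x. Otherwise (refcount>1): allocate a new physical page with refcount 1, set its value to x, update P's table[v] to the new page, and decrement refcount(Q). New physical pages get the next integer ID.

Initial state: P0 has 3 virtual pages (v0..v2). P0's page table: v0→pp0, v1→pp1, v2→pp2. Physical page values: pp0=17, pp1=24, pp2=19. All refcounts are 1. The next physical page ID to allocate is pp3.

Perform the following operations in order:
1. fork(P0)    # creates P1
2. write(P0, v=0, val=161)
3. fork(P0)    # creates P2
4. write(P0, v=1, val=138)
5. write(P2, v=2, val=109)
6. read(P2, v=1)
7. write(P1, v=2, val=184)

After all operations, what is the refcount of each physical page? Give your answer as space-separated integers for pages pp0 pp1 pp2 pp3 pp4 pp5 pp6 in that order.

Op 1: fork(P0) -> P1. 3 ppages; refcounts: pp0:2 pp1:2 pp2:2
Op 2: write(P0, v0, 161). refcount(pp0)=2>1 -> COPY to pp3. 4 ppages; refcounts: pp0:1 pp1:2 pp2:2 pp3:1
Op 3: fork(P0) -> P2. 4 ppages; refcounts: pp0:1 pp1:3 pp2:3 pp3:2
Op 4: write(P0, v1, 138). refcount(pp1)=3>1 -> COPY to pp4. 5 ppages; refcounts: pp0:1 pp1:2 pp2:3 pp3:2 pp4:1
Op 5: write(P2, v2, 109). refcount(pp2)=3>1 -> COPY to pp5. 6 ppages; refcounts: pp0:1 pp1:2 pp2:2 pp3:2 pp4:1 pp5:1
Op 6: read(P2, v1) -> 24. No state change.
Op 7: write(P1, v2, 184). refcount(pp2)=2>1 -> COPY to pp6. 7 ppages; refcounts: pp0:1 pp1:2 pp2:1 pp3:2 pp4:1 pp5:1 pp6:1

Answer: 1 2 1 2 1 1 1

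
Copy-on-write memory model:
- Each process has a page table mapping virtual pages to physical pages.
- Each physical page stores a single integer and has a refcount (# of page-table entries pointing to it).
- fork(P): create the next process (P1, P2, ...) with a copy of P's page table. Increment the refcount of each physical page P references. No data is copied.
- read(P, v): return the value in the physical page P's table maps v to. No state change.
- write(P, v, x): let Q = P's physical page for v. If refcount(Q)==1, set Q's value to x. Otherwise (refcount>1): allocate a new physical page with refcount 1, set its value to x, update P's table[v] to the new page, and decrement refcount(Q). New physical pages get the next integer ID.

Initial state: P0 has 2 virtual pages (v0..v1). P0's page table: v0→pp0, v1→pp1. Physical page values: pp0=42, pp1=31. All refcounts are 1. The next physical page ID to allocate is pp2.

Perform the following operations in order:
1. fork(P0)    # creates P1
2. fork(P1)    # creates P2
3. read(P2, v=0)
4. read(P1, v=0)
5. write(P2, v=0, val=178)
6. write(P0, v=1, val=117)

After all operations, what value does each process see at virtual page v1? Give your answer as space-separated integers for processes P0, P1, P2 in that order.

Answer: 117 31 31

Derivation:
Op 1: fork(P0) -> P1. 2 ppages; refcounts: pp0:2 pp1:2
Op 2: fork(P1) -> P2. 2 ppages; refcounts: pp0:3 pp1:3
Op 3: read(P2, v0) -> 42. No state change.
Op 4: read(P1, v0) -> 42. No state change.
Op 5: write(P2, v0, 178). refcount(pp0)=3>1 -> COPY to pp2. 3 ppages; refcounts: pp0:2 pp1:3 pp2:1
Op 6: write(P0, v1, 117). refcount(pp1)=3>1 -> COPY to pp3. 4 ppages; refcounts: pp0:2 pp1:2 pp2:1 pp3:1
P0: v1 -> pp3 = 117
P1: v1 -> pp1 = 31
P2: v1 -> pp1 = 31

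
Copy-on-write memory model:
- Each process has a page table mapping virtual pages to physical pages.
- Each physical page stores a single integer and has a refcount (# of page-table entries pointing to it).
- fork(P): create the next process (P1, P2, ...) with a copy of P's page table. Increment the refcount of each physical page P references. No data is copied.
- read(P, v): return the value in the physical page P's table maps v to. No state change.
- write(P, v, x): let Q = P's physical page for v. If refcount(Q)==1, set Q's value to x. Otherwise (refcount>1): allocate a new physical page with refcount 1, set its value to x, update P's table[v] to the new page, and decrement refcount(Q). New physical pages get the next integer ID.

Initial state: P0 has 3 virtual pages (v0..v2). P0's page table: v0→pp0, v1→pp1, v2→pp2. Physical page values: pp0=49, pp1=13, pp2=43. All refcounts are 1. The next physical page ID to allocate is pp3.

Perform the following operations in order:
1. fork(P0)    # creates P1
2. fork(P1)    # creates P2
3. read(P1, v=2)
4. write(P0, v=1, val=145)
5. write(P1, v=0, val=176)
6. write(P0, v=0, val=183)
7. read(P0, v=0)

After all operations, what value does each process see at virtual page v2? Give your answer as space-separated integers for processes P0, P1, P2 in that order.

Answer: 43 43 43

Derivation:
Op 1: fork(P0) -> P1. 3 ppages; refcounts: pp0:2 pp1:2 pp2:2
Op 2: fork(P1) -> P2. 3 ppages; refcounts: pp0:3 pp1:3 pp2:3
Op 3: read(P1, v2) -> 43. No state change.
Op 4: write(P0, v1, 145). refcount(pp1)=3>1 -> COPY to pp3. 4 ppages; refcounts: pp0:3 pp1:2 pp2:3 pp3:1
Op 5: write(P1, v0, 176). refcount(pp0)=3>1 -> COPY to pp4. 5 ppages; refcounts: pp0:2 pp1:2 pp2:3 pp3:1 pp4:1
Op 6: write(P0, v0, 183). refcount(pp0)=2>1 -> COPY to pp5. 6 ppages; refcounts: pp0:1 pp1:2 pp2:3 pp3:1 pp4:1 pp5:1
Op 7: read(P0, v0) -> 183. No state change.
P0: v2 -> pp2 = 43
P1: v2 -> pp2 = 43
P2: v2 -> pp2 = 43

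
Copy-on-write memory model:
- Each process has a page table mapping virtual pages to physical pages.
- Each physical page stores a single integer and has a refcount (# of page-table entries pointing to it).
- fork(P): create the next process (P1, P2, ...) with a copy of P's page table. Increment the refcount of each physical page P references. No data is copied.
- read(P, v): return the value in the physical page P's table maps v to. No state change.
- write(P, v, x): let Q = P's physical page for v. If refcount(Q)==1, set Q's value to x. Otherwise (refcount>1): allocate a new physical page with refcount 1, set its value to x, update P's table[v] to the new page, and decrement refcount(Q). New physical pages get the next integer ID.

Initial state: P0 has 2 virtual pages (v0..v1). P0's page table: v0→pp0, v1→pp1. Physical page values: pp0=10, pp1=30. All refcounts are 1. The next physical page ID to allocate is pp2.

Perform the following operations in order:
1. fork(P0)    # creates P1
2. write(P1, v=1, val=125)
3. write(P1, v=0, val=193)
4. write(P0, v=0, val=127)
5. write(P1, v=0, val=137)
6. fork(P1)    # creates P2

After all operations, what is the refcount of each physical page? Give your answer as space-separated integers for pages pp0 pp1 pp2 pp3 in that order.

Answer: 1 1 2 2

Derivation:
Op 1: fork(P0) -> P1. 2 ppages; refcounts: pp0:2 pp1:2
Op 2: write(P1, v1, 125). refcount(pp1)=2>1 -> COPY to pp2. 3 ppages; refcounts: pp0:2 pp1:1 pp2:1
Op 3: write(P1, v0, 193). refcount(pp0)=2>1 -> COPY to pp3. 4 ppages; refcounts: pp0:1 pp1:1 pp2:1 pp3:1
Op 4: write(P0, v0, 127). refcount(pp0)=1 -> write in place. 4 ppages; refcounts: pp0:1 pp1:1 pp2:1 pp3:1
Op 5: write(P1, v0, 137). refcount(pp3)=1 -> write in place. 4 ppages; refcounts: pp0:1 pp1:1 pp2:1 pp3:1
Op 6: fork(P1) -> P2. 4 ppages; refcounts: pp0:1 pp1:1 pp2:2 pp3:2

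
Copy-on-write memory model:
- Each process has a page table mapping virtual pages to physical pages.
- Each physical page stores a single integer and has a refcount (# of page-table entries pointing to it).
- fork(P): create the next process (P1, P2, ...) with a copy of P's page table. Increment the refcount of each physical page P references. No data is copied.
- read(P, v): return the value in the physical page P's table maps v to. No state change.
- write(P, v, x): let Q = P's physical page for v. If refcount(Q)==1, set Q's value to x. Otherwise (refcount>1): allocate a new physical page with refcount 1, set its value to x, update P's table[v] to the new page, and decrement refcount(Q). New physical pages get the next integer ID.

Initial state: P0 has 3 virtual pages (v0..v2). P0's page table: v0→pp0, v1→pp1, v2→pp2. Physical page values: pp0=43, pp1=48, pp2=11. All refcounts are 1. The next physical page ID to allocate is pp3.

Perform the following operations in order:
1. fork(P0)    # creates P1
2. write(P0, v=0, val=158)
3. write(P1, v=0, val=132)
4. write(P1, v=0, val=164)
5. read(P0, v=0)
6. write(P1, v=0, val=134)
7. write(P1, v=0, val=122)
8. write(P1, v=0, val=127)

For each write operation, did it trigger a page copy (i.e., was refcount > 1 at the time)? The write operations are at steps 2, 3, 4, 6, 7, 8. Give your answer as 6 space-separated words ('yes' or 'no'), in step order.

Op 1: fork(P0) -> P1. 3 ppages; refcounts: pp0:2 pp1:2 pp2:2
Op 2: write(P0, v0, 158). refcount(pp0)=2>1 -> COPY to pp3. 4 ppages; refcounts: pp0:1 pp1:2 pp2:2 pp3:1
Op 3: write(P1, v0, 132). refcount(pp0)=1 -> write in place. 4 ppages; refcounts: pp0:1 pp1:2 pp2:2 pp3:1
Op 4: write(P1, v0, 164). refcount(pp0)=1 -> write in place. 4 ppages; refcounts: pp0:1 pp1:2 pp2:2 pp3:1
Op 5: read(P0, v0) -> 158. No state change.
Op 6: write(P1, v0, 134). refcount(pp0)=1 -> write in place. 4 ppages; refcounts: pp0:1 pp1:2 pp2:2 pp3:1
Op 7: write(P1, v0, 122). refcount(pp0)=1 -> write in place. 4 ppages; refcounts: pp0:1 pp1:2 pp2:2 pp3:1
Op 8: write(P1, v0, 127). refcount(pp0)=1 -> write in place. 4 ppages; refcounts: pp0:1 pp1:2 pp2:2 pp3:1

yes no no no no no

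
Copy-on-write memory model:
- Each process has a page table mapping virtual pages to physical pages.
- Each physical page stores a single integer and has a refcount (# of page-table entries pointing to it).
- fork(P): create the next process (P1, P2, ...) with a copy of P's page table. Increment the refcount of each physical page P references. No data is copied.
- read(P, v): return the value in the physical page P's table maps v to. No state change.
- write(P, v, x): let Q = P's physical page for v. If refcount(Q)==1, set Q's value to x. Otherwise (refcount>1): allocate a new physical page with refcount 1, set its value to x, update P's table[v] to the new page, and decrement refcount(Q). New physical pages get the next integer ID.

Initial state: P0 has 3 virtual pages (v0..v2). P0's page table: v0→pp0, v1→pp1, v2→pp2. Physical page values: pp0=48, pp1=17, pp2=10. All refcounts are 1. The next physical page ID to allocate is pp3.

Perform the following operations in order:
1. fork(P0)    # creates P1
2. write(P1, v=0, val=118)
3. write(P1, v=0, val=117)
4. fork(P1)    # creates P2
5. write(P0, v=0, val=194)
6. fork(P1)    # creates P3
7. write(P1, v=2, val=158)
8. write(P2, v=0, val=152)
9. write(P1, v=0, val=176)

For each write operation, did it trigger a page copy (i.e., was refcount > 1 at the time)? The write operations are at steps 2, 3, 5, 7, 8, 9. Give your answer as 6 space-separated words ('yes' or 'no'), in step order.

Op 1: fork(P0) -> P1. 3 ppages; refcounts: pp0:2 pp1:2 pp2:2
Op 2: write(P1, v0, 118). refcount(pp0)=2>1 -> COPY to pp3. 4 ppages; refcounts: pp0:1 pp1:2 pp2:2 pp3:1
Op 3: write(P1, v0, 117). refcount(pp3)=1 -> write in place. 4 ppages; refcounts: pp0:1 pp1:2 pp2:2 pp3:1
Op 4: fork(P1) -> P2. 4 ppages; refcounts: pp0:1 pp1:3 pp2:3 pp3:2
Op 5: write(P0, v0, 194). refcount(pp0)=1 -> write in place. 4 ppages; refcounts: pp0:1 pp1:3 pp2:3 pp3:2
Op 6: fork(P1) -> P3. 4 ppages; refcounts: pp0:1 pp1:4 pp2:4 pp3:3
Op 7: write(P1, v2, 158). refcount(pp2)=4>1 -> COPY to pp4. 5 ppages; refcounts: pp0:1 pp1:4 pp2:3 pp3:3 pp4:1
Op 8: write(P2, v0, 152). refcount(pp3)=3>1 -> COPY to pp5. 6 ppages; refcounts: pp0:1 pp1:4 pp2:3 pp3:2 pp4:1 pp5:1
Op 9: write(P1, v0, 176). refcount(pp3)=2>1 -> COPY to pp6. 7 ppages; refcounts: pp0:1 pp1:4 pp2:3 pp3:1 pp4:1 pp5:1 pp6:1

yes no no yes yes yes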